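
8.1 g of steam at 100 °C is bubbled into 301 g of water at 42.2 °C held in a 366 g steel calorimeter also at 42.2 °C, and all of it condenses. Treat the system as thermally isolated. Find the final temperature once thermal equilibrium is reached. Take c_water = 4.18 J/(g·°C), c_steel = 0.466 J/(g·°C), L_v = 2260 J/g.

T_f ≈ 56.1 °C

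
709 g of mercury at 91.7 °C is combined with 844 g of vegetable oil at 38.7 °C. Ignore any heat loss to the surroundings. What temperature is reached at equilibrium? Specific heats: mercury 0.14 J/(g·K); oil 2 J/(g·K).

T_f ≈ 41.6 °C

|Q_mercury| = |Q_oil|:
709*0.14*(91.7 − T) = 844*2*(T − 38.7)
99.26(91.7 − T) = 1688(T − 38.7)
1787.3 T = 74428  ⇒  T ≈ 41.64 °C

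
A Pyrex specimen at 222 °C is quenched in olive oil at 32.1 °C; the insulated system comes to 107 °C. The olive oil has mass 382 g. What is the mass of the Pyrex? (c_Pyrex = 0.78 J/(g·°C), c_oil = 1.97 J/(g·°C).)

m ≈ 628 g

Heat lost by the Pyrex = heat gained by the oil:
m×0.78×(222 − 107) = 382×1.97×(107 − 32.1)
89.7 m = 56365  ⇒  m ≈ 628.4 g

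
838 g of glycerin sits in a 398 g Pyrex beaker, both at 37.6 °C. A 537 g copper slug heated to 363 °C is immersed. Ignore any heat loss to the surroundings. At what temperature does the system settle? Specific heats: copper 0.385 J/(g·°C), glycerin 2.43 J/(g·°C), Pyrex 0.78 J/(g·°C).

Energy conservation, ΣQ = 0:
537*0.385*(T − 363) + 838*2.43*(T − 37.6) + 398*0.78*(T − 37.6) = 0
206.75(T − 363) + 2036.3(T − 37.6) + 310.44(T − 37.6) = 0
2553.5 T = 163287
T = 163287 / 2553.5 = 63.9 °C

T_f ≈ 63.9 °C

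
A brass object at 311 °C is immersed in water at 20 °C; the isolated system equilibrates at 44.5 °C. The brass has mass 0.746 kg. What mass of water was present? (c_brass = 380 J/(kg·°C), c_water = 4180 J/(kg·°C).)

Heat lost by the brass = heat gained by the water:
0.746×380×(311 − 44.5) = m×4180×(44.5 − 20)
102410 m = 75547  ⇒  m ≈ 0.7377 kg

m ≈ 0.738 kg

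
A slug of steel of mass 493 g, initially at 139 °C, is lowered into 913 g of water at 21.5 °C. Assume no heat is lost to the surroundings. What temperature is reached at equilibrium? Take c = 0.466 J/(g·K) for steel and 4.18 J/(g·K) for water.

T_f ≈ 28.2 °C

|Q_steel| = |Q_water|:
493*0.466*(139 − T) = 913*4.18*(T − 21.5)
229.74(139 − T) = 3816.3(T − 21.5)
4046.1 T = 113985  ⇒  T ≈ 28.17 °C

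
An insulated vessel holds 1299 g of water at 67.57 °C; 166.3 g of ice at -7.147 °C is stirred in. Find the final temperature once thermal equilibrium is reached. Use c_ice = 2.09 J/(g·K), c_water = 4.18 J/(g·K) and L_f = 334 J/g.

T_f ≈ 50.4 °C

Net heat exchanged in the isolated system is zero:
ice -7.147→0 °C: 166.3·2.09·7.147 = 2484.1; melt ice: 166.3·334 = 55544; meltwater 0→T: 166.3·4.18·T = 695.13 T; water: 5429.8(T − 67.57)
6125 T = 366893 − 58028 = 308865
T ≈ 50.43 °C. Since T > 0 °C, the all-ice-melts assumption holds.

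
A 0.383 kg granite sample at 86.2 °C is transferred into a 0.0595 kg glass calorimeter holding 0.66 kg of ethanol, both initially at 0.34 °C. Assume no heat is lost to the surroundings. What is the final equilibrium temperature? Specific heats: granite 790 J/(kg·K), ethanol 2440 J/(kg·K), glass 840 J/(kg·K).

Taking heat into each body as positive, Σ m c ΔT = 0:
0.383·790·(T − 86.2) + 0.66·2440·(T − 0.34) + 0.0595·840·(T − 0.34) = 0
302.57(T − 86.2) + 1610.4(T − 0.34) + 49.98(T − 0.34) = 0
1963 T = 26646
T = 26646/1963 ≈ 13.57 °C

T_f ≈ 13.6 °C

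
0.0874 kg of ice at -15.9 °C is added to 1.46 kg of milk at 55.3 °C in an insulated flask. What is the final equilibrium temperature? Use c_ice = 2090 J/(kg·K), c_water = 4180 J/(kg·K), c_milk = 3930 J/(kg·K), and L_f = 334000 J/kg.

Setting the total heat transfer to zero:
ice -15.9→0 °C: 0.0874·2090·15.9 = 2904.4
  latent heat to melt: 0.0874·334000 = 29192
  meltwater 0→T: 0.0874·4180·T = 365.33 T
  milk cools: 1.46·3930·(T − 55.3) = 5737.8(T − 55.3)
6103.1 T = 317300 − 32096 = 285204
T ≈ 46.73 °C. Since T > 0 °C, the all-ice-melts assumption holds.

T_f ≈ 46.7 °C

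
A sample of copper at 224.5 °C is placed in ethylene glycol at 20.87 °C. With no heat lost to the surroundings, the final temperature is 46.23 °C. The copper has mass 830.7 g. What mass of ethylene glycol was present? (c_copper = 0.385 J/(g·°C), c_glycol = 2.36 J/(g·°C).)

m ≈ 953 g

|Q_copper| = |Q_glycol|:
830.7·0.385·(224.5 − 46.23) = m·2.36·(46.23 − 20.87)
59.85 m = 57014  ⇒  m ≈ 952.6 g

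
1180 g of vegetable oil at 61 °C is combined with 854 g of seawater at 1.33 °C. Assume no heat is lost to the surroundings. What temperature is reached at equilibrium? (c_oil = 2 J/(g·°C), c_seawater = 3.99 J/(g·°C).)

Setting the total heat transfer to zero:
1180*2*(T − 61) + 854*3.99*(T − 1.33) = 0
2360(T − 61) + 3407.5(T − 1.33) = 0
(2360 + 3407.5) T = 2360*61 + 3407.5*1.33
T = 148492/5767.5 ≈ 25.75 °C

T_f ≈ 25.7 °C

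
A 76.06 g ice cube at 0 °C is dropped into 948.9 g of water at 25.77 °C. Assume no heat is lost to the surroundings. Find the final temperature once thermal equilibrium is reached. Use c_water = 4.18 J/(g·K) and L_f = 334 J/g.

Sum of m c ΔT and latent-heat terms is zero:
melt ice: 76.06·334 = 25404; warm the meltwater: 317.93 T; water cools: 948.9·4.18·(T − 25.77) = 3966.4(T − 25.77)
4284.3 T = 102214 − 25404 = 76810
T ≈ 17.93 °C — above 0 °C, consistent with complete melting.

T_f ≈ 17.9 °C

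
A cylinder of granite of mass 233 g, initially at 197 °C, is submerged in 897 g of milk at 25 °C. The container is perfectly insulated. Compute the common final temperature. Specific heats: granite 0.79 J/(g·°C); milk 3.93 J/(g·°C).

T_f ≈ 33.5 °C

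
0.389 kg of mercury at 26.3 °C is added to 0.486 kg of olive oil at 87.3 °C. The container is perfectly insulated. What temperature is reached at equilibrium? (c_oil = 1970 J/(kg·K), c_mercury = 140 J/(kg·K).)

Net heat exchanged in the isolated system is zero:
0.486×1970×(T − 87.3) + 0.389×140×(T − 26.3) = 0
(957.42 + 54.46) T = 957.42×87.3 + 54.46×26.3
T = 85015 / 1011.9 = 84 °C

T_f ≈ 84.0 °C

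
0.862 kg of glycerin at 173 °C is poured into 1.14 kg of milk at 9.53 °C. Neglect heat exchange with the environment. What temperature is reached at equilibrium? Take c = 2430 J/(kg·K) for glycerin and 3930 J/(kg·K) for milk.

T_f ≈ 61.6 °C

Conservation of energy gives ΣQ = 0:
0.862*2430*(T − 173) + 1.14*3930*(T − 9.53) = 0
2094.7(T − 173) + 4480.2(T − 9.53) = 0
6574.9 T = 405072
T = 405072/6574.9 ≈ 61.61 °C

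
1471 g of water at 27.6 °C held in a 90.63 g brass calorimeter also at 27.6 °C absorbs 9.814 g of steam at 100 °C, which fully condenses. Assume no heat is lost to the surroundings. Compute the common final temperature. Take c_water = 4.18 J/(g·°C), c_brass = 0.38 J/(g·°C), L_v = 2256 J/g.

T_f ≈ 31.6 °C

Setting the total heat transfer to zero:
condense steam: −9.814·2256 = −22140; condensate cools 100→T: 9.814·4.18·(T − 100) = 41.02(T − 100); original water: 6148.8(T − 27.6); brass cup: 90.63·0.38·(T − 27.6) = 34.44(T − 27.6)
6224.2 T = 22140 + 4102.3 + 170657 = 196899
T ≈ 31.63 °C (< 100 °C, so full condensation is consistent).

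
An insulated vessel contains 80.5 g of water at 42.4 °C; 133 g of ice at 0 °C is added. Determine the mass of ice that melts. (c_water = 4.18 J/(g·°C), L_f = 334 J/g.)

m_melted ≈ 42.7 g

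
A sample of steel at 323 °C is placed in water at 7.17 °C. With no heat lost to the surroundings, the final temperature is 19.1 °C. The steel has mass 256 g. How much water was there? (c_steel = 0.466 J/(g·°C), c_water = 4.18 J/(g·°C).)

m ≈ 727 g

|Q_steel| = |Q_water|:
256·0.466·(323 − 19.1) = m·4.18·(19.1 − 7.17)
49.87 m = 36254  ⇒  m ≈ 727 g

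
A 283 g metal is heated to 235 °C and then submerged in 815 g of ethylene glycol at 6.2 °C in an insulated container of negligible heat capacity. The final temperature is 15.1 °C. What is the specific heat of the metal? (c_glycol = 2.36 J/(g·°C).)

c ≈ 0.275 J/(g·°C)

Energy conservation, ΣQ = 0:
283·c·(15.1 − 235) + 815·2.36·(15.1 − 6.2) = 0
-62232 c = -17118
c = -17118/-62232 ≈ 0.2751 J/(g·°C)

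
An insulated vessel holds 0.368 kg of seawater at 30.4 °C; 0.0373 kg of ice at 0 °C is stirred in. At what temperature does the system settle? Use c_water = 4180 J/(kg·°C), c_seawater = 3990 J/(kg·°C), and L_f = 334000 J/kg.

Energy balance with sensible and latent terms:
fusion: m_ice L_f = 0.0373×334000 = 12458; meltwater 0→T: 0.0373×4180×T = 155.91 T; seawater cools: 0.368×3990×(T − 30.4) = 1468.3(T − 30.4)
1624.2 T = 44637 − 12458 = 32179
T ≈ 19.81 °C. Since T > 0 °C, the all-ice-melts assumption holds.

T_f ≈ 19.8 °C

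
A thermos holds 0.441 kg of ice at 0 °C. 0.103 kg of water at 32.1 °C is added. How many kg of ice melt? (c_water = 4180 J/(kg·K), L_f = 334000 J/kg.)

Heat available from the water dropping to 0 °C: 0.103×4180×32.1 = 13820 J.
To melt every bit of ice: 0.441×334000 = 147294 J.
That's not enough to melt it all — equilibrium is at 0 °C with ice remaining.
m_melted×334000 = 13820  ⇒  m_melted ≈ 0.04138 kg.

m_melted ≈ 0.0414 kg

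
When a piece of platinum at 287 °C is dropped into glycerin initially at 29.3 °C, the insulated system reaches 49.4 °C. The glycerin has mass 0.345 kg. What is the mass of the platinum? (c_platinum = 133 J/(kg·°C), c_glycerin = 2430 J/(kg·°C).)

|Q_platinum| = |Q_glycerin|:
m×133×(287 − 49.4) = 0.345×2430×(49.4 − 29.3)
31601 m = 16851  ⇒  m ≈ 0.5332 kg

m ≈ 0.533 kg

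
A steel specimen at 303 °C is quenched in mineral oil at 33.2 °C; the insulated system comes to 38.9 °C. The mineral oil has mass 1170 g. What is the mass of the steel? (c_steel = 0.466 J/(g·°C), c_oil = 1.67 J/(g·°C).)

m ≈ 90.5 g

Heat gained plus heat lost sum to zero:
m×0.466×(38.9 − 303) + 1170×1.67×(38.9 − 33.2) = 0
-123.07 m = -11137
m = -11137/-123.07 ≈ 90.49 g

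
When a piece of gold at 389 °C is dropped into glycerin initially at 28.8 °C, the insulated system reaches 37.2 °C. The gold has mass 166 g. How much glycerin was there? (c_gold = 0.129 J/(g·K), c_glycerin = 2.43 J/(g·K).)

m ≈ 369 g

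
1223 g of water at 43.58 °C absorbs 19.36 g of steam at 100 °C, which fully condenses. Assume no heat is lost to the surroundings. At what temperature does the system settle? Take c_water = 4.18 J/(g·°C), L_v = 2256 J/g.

Sum of m c ΔT and latent-heat terms is zero:
latent heat released on condensation: 19.36×2256 = 43676
  condensed water 100 °C→T: 80.92(T − 100)
  original water: 5112.1(T − 43.58)
5193.1 T = 43676 + 8092.5 + 222787 = 274556
T ≈ 52.87 °C, under the boiling point, so the assumption holds.

T_f ≈ 52.9 °C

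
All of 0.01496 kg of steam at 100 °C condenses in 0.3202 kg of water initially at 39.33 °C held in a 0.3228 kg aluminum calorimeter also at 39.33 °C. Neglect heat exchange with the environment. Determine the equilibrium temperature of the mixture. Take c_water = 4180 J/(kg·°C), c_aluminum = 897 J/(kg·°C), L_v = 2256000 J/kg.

Energy conservation, ΣQ = 0:
steam→water at 100 °C releases m L_v = 0.01496×2256000 = 33750; condensed water 100 °C→T: 62.53(T − 100); water warms: 0.3202×4180×(T − 39.33) = 1338.4(T − 39.33); aluminum cup: 0.3228×897×(T − 39.33) = 289.55(T − 39.33)
1690.5 T = 33750 + 6253.3 + 64029 = 104032
T ≈ 61.54 °C, under the boiling point, so the assumption holds.

T_f ≈ 61.5 °C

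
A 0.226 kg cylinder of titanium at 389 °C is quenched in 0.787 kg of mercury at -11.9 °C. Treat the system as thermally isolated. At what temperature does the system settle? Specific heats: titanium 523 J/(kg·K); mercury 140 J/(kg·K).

T_f ≈ 195.6 °C

|Q_titanium| = |Q_mercury|:
0.226×523×(389 − T) = 0.787×140×(T − (-11.9))
118.2(389 − T) = 110.18(T − (-11.9))
228.38 T = 44668  ⇒  T ≈ 195.59 °C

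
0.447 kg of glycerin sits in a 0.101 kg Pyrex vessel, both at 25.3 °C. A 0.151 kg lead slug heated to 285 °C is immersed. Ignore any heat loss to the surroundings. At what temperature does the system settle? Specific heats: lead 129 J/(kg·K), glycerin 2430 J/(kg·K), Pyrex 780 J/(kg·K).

T_f ≈ 29.6 °C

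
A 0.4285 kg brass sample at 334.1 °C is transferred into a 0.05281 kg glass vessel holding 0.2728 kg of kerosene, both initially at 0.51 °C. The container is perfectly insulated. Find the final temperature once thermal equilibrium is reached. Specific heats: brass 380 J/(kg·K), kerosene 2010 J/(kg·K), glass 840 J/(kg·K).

T_f ≈ 72.4 °C

Taking heat into each body as positive, Σ m c ΔT = 0:
0.4285×380×(T − 334.1) + 0.2728×2010×(T − 0.51) + 0.05281×840×(T − 0.51) = 0
162.83(T − 334.1) + 548.33(T − 0.51) + 44.36(T − 0.51) = 0
755.52 T = 54704
T ≈ 72.41 °C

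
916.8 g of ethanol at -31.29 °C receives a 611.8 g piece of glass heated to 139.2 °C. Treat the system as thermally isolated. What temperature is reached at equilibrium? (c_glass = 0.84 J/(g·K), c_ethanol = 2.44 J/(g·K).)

Setting the total heat transfer to zero:
611.8*0.84*(T − 139.2) + 916.8*2.44*(T − (-31.29)) = 0
(513.91 + 2237) T = 513.91*139.2 + 2237*(-31.29)
T = 1541.1/2750.9 ≈ 0.56 °C

T_f ≈ 0.6 °C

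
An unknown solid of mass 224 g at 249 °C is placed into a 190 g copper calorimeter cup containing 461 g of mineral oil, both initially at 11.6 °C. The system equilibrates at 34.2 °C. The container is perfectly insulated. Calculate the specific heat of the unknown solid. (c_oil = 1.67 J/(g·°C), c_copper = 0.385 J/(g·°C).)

c ≈ 0.396 J/(g·°C)

Setting the total heat transfer to zero:
224×c×(34.2 − 249) + 461×1.67×(34.2 − 11.6) + 190×0.385×(34.2 − 11.6) = 0
-48115 c = -19052
c = -19052/-48115 ≈ 0.396 J/(g·°C)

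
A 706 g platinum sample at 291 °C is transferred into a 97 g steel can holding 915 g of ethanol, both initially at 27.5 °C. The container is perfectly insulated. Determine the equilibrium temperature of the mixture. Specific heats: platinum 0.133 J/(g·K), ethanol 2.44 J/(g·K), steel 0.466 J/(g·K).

Let T be the final temperature. ΣQ_i = 0:
706×0.133×(T − 291) + 915×2.44×(T − 27.5) + 97×0.466×(T − 27.5) = 0
2371.7 T = 89964
T = 89964/2371.7 ≈ 37.93 °C

T_f ≈ 37.9 °C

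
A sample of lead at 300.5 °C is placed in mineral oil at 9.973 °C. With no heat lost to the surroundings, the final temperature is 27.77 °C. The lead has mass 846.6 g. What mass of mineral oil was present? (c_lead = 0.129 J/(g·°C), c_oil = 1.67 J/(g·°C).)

Heat lost by the lead = heat gained by the oil:
846.6·0.129·(300.5 − 27.77) = m·1.67·(27.77 − 9.973)
29.72 m = 29785  ⇒  m ≈ 1002 g

m ≈ 1000 g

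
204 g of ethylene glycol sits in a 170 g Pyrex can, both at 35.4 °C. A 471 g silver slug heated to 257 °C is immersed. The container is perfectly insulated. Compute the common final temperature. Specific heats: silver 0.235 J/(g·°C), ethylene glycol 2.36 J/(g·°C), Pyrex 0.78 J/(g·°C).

T_f ≈ 69.2 °C

Taking heat into each body as positive, Σ m c ΔT = 0:
471·0.235·(T − 257) + 204·2.36·(T − 35.4) + 170·0.78·(T − 35.4) = 0
(110.68 + 481.44 + 132.6) T = 110.68·257 + 481.44·35.4 + 132.6·35.4
T = 50183 / 724.73 = 69.2 °C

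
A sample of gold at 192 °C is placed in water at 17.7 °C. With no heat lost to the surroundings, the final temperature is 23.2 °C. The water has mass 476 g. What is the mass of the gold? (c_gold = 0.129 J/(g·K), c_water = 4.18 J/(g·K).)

m ≈ 503 g

Net heat exchanged in the isolated system is zero:
m·0.129·(23.2 − 192) + 476·4.18·(23.2 − 17.7) = 0
-21.78 m = -10943
m = -10943/-21.78 ≈ 502.6 g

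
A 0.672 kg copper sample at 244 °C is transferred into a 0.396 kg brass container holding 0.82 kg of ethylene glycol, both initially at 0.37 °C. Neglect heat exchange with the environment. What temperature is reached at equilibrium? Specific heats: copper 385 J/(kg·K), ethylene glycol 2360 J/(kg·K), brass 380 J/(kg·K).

T_f ≈ 27.3 °C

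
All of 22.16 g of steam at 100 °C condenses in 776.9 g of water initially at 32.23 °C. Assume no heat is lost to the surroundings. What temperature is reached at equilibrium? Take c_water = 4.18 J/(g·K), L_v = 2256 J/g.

Heat gained plus heat lost sum to zero:
steam→water at 100 °C releases m L_v = 22.16×2256 = 49993
  condensate cools 100→T: 22.16×4.18×(T − 100) = 92.63(T − 100)
  original water: 3247.4(T − 32.23)
3340.1 T = 49993 + 9262.9 + 104665 = 163921
T ≈ 49.08 °C (< 100 °C, so full condensation is consistent).

T_f ≈ 49.1 °C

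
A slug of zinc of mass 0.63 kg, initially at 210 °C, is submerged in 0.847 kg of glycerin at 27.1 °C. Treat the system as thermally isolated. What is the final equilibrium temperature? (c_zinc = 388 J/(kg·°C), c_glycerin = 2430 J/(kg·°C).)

With ΣQ=0 the equilibrium temperature is the m·c-weighted mean:
T_f = (244.44×210 + 2058.2×27.1) / (244.44 + 2058.2)
    = 107110 / 2302.7 ≈ 46.52 °C

T_f ≈ 46.5 °C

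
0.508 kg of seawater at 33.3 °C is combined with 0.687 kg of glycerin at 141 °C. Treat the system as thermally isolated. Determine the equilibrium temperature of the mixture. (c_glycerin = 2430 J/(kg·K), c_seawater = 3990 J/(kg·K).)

T_f ≈ 81.9 °C

Conservation of energy gives ΣQ = 0:
0.687·2430·(T − 141) + 0.508·3990·(T − 33.3) = 0
1669.4(T − 141) + 2026.9(T − 33.3) = 0
3696.3 T = 302883
T ≈ 81.94 °C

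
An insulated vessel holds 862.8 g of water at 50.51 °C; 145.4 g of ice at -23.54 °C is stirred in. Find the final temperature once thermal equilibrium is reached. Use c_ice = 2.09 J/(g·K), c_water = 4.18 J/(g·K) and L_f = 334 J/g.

Energy conservation, ΣQ = 0:
warm ice to 0 °C: 145.4×2.09×(0 − (-23.54)) = 7153.5
  melt ice: 145.4×334 = 48564
  warm the meltwater: 607.77 T
  water cools: 862.8×4.18×(T − 50.51) = 3606.5(T − 50.51)
4214.3 T = 182165 − 55717 = 126447
T ≈ 30.00 °C — above 0 °C, consistent with complete melting.

T_f ≈ 30.0 °C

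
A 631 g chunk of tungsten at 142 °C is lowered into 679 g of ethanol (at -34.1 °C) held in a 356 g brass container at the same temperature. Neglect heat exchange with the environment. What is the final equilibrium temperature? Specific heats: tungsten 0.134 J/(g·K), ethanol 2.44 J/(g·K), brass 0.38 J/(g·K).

T_f ≈ -26.2 °C

Net heat exchanged in the isolated system is zero:
631*0.134*(T − 142) + 679*2.44*(T − (-34.1)) + 356*0.38*(T − (-34.1)) = 0
84.55(T − 142) + 1656.8(T − (-34.1)) + 135.28(T − (-34.1)) = 0
(84.55 + 1656.8 + 135.28) T = 84.55*142 + 1656.8*(-34.1) + 135.28*(-34.1)
T = -49102 / 1876.6 = -26.2 °C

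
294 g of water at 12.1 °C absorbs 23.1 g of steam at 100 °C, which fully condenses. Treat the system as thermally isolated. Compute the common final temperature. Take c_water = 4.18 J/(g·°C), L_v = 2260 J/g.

T_f ≈ 57.9 °C

Taking heat into each body as positive, Σ m c ΔT = 0:
latent heat released on condensation: 23.1·2260 = 52206
  condensate cools 100→T: 23.1·4.18·(T − 100) = 96.56(T − 100)
  original water: 1228.9(T − 12.1)
1325.5 T = 52206 + 9655.8 + 14870 = 76732
T ≈ 57.89 °C (< 100 °C, so full condensation is consistent).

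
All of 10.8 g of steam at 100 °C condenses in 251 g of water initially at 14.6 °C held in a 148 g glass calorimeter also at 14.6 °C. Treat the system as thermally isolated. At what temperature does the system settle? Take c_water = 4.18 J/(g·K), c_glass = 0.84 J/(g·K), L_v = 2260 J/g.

T_f ≈ 37.8 °C

Conservation of energy gives ΣQ = 0:
latent heat released on condensation: 10.8×2260 = 24408
  condensed water 100 °C→T: 45.14(T − 100)
  original water: 1049.2(T − 14.6)
  cup: 124.32(T − 14.6)
1218.6 T = 24408 + 4514.4 + 17133 = 46056
T ≈ 37.79 °C, under the boiling point, so the assumption holds.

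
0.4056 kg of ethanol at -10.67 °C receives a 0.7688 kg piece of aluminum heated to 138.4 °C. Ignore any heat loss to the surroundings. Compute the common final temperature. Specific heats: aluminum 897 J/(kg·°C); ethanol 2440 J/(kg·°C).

T_f ≈ 50.5 °C

Heat gained plus heat lost sum to zero:
0.7688·897·(T − 138.4) + 0.4056·2440·(T − (-10.67)) = 0
689.61(T − 138.4) + 989.66(T − (-10.67)) = 0
1679.3 T = 84883
T = 84883/1679.3 ≈ 50.55 °C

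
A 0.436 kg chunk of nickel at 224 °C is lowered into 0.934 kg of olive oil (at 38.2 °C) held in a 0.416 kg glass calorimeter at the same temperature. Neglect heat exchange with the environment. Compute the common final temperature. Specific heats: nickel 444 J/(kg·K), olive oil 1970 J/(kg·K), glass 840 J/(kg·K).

T_f ≈ 53.3 °C

Let T be the final temperature. ΣQ_i = 0:
0.436×444×(T − 224) + 0.934×1970×(T − 38.2) + 0.416×840×(T − 38.2) = 0
193.58(T − 224) + 1840(T − 38.2) + 349.44(T − 38.2) = 0
(193.58 + 1840 + 349.44) T = 193.58×224 + 1840×38.2 + 349.44×38.2
T = 126999/2383 ≈ 53.29 °C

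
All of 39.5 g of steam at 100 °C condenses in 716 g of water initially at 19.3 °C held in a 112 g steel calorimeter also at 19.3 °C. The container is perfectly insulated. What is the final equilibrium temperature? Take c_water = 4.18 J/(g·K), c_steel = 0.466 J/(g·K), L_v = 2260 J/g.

T_f ≈ 51.3 °C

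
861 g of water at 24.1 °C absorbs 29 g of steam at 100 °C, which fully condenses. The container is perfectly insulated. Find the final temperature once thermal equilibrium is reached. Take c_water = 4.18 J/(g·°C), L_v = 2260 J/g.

Let T be the final temperature. ΣQ_i = 0:
condense steam: −29×2260 = −65540
  condensate cools 100→T: 29×4.18×(T − 100) = 121.22(T − 100)
  original water: 3599(T − 24.1)
3720.2 T = 65540 + 12122 + 86735 = 164397
T ≈ 44.19 °C (< 100 °C, so full condensation is consistent).

T_f ≈ 44.2 °C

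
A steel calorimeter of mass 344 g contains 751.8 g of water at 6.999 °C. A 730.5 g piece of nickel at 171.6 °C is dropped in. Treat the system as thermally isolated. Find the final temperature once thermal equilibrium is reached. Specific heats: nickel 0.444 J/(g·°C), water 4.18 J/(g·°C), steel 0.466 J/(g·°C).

T_f = Σ m_i c_i T_i / Σ m_i c_i:
T_f = (324.34*171.6 + 3142.5*6.999 + 160.3*6.999) / (324.34 + 3142.5 + 160.3)
    = 78774 / 3627.2 ≈ 21.72 °C

T_f ≈ 21.7 °C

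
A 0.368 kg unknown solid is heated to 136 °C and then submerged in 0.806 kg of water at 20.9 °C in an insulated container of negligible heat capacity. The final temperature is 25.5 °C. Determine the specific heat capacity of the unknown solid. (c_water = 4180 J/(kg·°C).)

m_s c (T_s − T_f) = m_water c_water (T_f − T_0):
0.368·c·(136 − 25.5) = 0.806·4180·(25.5 − 20.9)
40.66 c = 15498  ⇒  c ≈ 381.1 J/(kg·°C)

c ≈ 381 J/(kg·°C)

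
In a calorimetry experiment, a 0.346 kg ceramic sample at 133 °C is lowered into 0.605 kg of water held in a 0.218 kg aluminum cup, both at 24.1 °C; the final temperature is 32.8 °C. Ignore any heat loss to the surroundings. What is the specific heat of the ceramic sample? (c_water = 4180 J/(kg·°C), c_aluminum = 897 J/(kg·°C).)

Conservation of energy gives ΣQ = 0:
0.346·c·(32.8 − 133) + 0.605·4180·(32.8 − 24.1) + 0.218·897·(32.8 − 24.1) = 0
-34.67 c = -23703
c = -23703/-34.67 ≈ 683.7 J/(kg·°C)

c ≈ 684 J/(kg·°C)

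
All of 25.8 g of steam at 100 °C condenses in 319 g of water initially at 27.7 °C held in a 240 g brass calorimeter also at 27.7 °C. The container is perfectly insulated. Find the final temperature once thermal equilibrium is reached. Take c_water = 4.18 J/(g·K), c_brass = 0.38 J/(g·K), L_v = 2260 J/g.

Net heat exchanged in the isolated system is zero:
condense steam: −25.8×2260 = −58308
  condensate cools 100→T: 25.8×4.18×(T − 100) = 107.84(T − 100)
  water warms: 319×4.18×(T − 27.7) = 1333.4(T − 27.7)
  brass cup: 240×0.38×(T − 27.7) = 91.2(T − 27.7)
1532.5 T = 58308 + 10784 + 39462 = 108554
T ≈ 70.84 °C, under the boiling point, so the assumption holds.

T_f ≈ 70.8 °C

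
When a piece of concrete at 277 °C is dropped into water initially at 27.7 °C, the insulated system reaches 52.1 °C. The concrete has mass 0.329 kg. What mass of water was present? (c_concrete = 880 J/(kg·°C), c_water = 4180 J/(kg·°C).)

m ≈ 0.638 kg

Taking heat into each body as positive, Σ m c ΔT = 0:
0.329·880·(52.1 − 277) + m·4180·(52.1 − 27.7) = 0
101992 m = 65113
m = 65113/101992 ≈ 0.6384 kg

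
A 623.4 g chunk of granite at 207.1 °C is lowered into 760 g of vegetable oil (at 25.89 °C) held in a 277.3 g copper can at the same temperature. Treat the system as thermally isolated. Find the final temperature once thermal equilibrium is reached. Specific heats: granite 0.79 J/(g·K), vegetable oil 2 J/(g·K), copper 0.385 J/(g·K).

T_f ≈ 68.0 °C

T_f is the heat-capacity-weighted average of the initial temperatures:
T_f = (492.49×207.1 + 1520×25.89 + 106.76×25.89) / (492.49 + 1520 + 106.76)
    = 144111 / 2119.2 ≈ 68.00 °C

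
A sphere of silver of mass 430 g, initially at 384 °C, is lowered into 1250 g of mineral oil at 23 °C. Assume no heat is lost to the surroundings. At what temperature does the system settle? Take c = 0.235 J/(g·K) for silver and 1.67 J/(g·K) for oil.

T_f ≈ 39.7 °C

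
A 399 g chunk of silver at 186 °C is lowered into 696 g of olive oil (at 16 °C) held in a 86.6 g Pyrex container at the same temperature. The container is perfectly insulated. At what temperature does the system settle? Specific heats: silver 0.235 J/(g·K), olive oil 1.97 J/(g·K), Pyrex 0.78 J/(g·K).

T_f ≈ 26.4 °C

T_f is the heat-capacity-weighted average of the initial temperatures:
T_f = (93.77*186 + 1371.1*16 + 67.55*16) / (93.77 + 1371.1 + 67.55)
    = 40459 / 1532.4 ≈ 26.40 °C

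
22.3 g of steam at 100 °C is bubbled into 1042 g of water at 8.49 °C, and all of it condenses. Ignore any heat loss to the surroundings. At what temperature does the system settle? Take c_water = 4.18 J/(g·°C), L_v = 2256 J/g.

T_f ≈ 21.7 °C

Taking heat into each body as positive, Σ m c ΔT = 0:
steam→water at 100 °C releases m L_v = 22.3×2256 = 50309; condensate cools 100→T: 22.3×4.18×(T − 100) = 93.21(T − 100); water warms: 1042×4.18×(T − 8.49) = 4355.6(T − 8.49)
4448.8 T = 50309 + 9321.4 + 36979 = 96609
T ≈ 21.72 °C, under the boiling point, so the assumption holds.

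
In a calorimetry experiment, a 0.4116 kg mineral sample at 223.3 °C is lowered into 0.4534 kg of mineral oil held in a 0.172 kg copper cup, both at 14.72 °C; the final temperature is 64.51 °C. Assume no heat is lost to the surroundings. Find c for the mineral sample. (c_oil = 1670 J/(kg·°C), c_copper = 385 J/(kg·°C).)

Let T be the final temperature. ΣQ_i = 0:
0.4116·c·(64.51 − 223.3) + 0.4534·1670·(64.51 − 14.72) + 0.172·385·(64.51 − 14.72) = 0
-65.36 c = -40997
c = -40997/-65.36 ≈ 627.3 J/(kg·°C)

c ≈ 627 J/(kg·°C)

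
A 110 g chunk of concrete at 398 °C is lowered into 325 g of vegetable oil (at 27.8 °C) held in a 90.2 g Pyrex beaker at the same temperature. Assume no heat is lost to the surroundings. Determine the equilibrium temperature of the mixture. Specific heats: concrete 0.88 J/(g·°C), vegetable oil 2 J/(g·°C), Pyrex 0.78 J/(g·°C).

Taking heat into each body as positive, Σ m c ΔT = 0:
110*0.88*(T − 398) + 325*2*(T − 27.8) + 90.2*0.78*(T − 27.8) = 0
817.16 T = 58552
T = 58552 / 817.16 = 71.7 °C

T_f ≈ 71.7 °C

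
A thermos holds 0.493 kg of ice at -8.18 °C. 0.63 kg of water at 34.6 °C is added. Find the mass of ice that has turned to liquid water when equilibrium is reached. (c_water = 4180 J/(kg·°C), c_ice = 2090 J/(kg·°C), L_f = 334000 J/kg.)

m_melted ≈ 0.248 kg

Cooling the water to 0 °C releases 0.63·4180·34.6 = 91116 J.
Warming the ice to 0 °C takes 0.493·2090·8.18 = 8428.4 J, leaving 82687 J for melting.
Melting all 0.493 kg of ice would need 0.493·334000 = 164662 J.
82687 J < 164662 J, so only part of the ice melts and the system sits at 0 °C.
m_melt = 82687 / L_f = 0.2476 kg.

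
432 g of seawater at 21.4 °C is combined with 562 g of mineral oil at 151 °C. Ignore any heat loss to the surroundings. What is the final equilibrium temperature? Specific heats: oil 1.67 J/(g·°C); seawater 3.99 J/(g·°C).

Energy conservation, ΣQ = 0:
562*1.67*(T − 151) + 432*3.99*(T − 21.4) = 0
938.54(T − 151) + 1723.7(T − 21.4) = 0
2662.2 T = 178606
T ≈ 67.09 °C

T_f ≈ 67.1 °C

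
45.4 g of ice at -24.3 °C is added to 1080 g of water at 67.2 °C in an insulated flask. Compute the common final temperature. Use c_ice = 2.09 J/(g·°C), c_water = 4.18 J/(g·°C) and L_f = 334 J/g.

Heat gained plus heat lost sum to zero:
warm ice to 0 °C: 45.4×2.09×(0 − (-24.3)) = 2305.7
  melt ice: 45.4×334 = 15164
  warm the meltwater: 189.77 T
  water cools: 1080×4.18×(T − 67.2) = 4514.4(T − 67.2)
4704.2 T = 303368 − 17469 = 285898
T ≈ 60.78 °C — above 0 °C, consistent with complete melting.

T_f ≈ 60.8 °C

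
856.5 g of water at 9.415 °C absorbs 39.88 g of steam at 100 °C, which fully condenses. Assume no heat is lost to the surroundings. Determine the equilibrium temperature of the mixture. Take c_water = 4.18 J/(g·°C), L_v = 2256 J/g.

T_f ≈ 37.5 °C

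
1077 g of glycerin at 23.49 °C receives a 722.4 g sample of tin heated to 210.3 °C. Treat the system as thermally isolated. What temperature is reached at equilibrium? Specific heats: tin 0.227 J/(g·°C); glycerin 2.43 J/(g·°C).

Energy conservation, ΣQ = 0:
722.4*0.227*(T − 210.3) + 1077*2.43*(T − 23.49) = 0
2781.1 T = 95962
T = 95962/2781.1 ≈ 34.51 °C

T_f ≈ 34.5 °C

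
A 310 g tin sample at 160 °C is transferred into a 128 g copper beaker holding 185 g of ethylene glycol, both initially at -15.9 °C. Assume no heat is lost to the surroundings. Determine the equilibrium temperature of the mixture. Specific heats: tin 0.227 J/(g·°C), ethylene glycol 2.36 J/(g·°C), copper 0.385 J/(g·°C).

Let T be the final temperature. ΣQ_i = 0:
310*0.227*(T − 160) + 185*2.36*(T − (-15.9)) + 128*0.385*(T − (-15.9)) = 0
70.37(T − 160) + 436.6(T − (-15.9)) + 49.28(T − (-15.9)) = 0
(70.37 + 436.6 + 49.28) T = 70.37*160 + 436.6*(-15.9) + 49.28*(-15.9)
T = 3533.7/556.25 ≈ 6.35 °C

T_f ≈ 6.4 °C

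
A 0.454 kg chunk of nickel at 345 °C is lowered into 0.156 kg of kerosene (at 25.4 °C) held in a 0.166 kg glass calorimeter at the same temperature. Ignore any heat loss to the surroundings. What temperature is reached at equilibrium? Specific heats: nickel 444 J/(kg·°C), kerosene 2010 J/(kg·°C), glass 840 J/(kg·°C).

T_f ≈ 123.8 °C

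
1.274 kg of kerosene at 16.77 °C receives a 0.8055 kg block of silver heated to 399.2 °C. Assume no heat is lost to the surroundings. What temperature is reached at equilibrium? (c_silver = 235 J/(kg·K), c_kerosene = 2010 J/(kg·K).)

T_f = Σ m_i c_i T_i / Σ m_i c_i:
T_f = (189.29·399.2 + 2560.7·16.77) / (189.29 + 2560.7)
    = 118509 / 2750 ≈ 43.09 °C

T_f ≈ 43.1 °C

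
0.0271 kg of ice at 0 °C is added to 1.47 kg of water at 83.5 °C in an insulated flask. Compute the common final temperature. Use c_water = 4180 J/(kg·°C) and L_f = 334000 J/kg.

T_f ≈ 80.5 °C

Taking heat into each body as positive, Σ m c ΔT = 0:
latent heat to melt: 0.0271×334000 = 9051.4; meltwater 0→T: 0.0271×4180×T = 113.28 T; water cools: 1.47×4180×(T − 83.5) = 6144.6(T − 83.5)
6257.9 T = 513074 − 9051.4 = 504023
T ≈ 80.54 °C (positive, so assuming full melt was valid).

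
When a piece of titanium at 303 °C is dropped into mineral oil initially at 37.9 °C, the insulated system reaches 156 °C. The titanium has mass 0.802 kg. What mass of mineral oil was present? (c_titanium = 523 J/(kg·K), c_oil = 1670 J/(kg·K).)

m ≈ 0.313 kg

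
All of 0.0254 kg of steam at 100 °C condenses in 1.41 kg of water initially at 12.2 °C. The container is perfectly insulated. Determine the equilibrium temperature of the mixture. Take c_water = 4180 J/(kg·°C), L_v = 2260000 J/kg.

T_f ≈ 23.3 °C

Energy conservation, ΣQ = 0:
steam→water at 100 °C releases m L_v = 0.0254×2260000 = 57404; condensate cools 100→T: 0.0254×4180×(T − 100) = 106.17(T − 100); original water: 5893.8(T − 12.2)
6000 T = 57404 + 10617 + 71904 = 139926
T ≈ 23.32 °C, under the boiling point, so the assumption holds.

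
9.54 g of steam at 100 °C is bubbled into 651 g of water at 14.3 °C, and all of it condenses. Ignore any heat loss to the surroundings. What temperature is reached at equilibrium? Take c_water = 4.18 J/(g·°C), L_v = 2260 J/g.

T_f ≈ 23.3 °C

Conservation of energy gives ΣQ = 0:
condense steam: −9.54·2260 = −21560; condensed water 100 °C→T: 39.88(T − 100); original water: 2721.2(T − 14.3)
2761.1 T = 21560 + 3987.7 + 38913 = 64461
T ≈ 23.35 °C (< 100 °C, so full condensation is consistent).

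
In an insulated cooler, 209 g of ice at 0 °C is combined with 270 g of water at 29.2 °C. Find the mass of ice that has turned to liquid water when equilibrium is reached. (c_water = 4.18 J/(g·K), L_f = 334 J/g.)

m_melted ≈ 98.7 g

Heat available from the water dropping to 0 °C: 270·4.18·29.2 = 32955 J.
Fully melting the ice requires m_ice L_f = 209·334 = 69806 J.
That's not enough to melt it all — equilibrium is at 0 °C with ice remaining.
m_melt = 32955 / L_f = 98.67 g.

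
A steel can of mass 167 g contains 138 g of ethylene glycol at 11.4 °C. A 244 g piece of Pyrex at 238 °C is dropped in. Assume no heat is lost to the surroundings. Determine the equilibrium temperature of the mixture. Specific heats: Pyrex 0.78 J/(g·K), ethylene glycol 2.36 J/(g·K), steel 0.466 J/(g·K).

T_f ≈ 84.0 °C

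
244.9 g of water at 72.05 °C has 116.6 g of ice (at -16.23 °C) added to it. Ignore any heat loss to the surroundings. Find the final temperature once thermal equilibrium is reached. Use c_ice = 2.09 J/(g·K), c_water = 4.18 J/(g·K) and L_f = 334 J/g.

Energy conservation, ΣQ = 0:
warm ice to 0 °C: 116.6·2.09·(0 − (-16.23)) = 3955.2; melt ice: 116.6·334 = 38944; warm the meltwater: 487.39 T; water: 1023.7(T − 72.05)
1511.1 T = 73756 − 42900 = 30857
T ≈ 20.42 °C (positive, so assuming full melt was valid).

T_f ≈ 20.4 °C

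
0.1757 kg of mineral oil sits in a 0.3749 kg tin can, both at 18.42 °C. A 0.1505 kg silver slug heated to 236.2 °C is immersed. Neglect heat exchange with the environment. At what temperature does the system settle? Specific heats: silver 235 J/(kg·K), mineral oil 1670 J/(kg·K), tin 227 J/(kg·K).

T_f ≈ 37.0 °C

With ΣQ=0 the equilibrium temperature is the m·c-weighted mean:
T_f = (35.37×236.2 + 293.42×18.42 + 85.1×18.42) / (35.37 + 293.42 + 85.1)
    = 15326 / 413.89 ≈ 37.03 °C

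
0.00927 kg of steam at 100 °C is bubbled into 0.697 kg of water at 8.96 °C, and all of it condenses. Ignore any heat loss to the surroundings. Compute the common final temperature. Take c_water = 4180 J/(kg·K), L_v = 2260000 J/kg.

Conservation of energy gives ΣQ = 0:
steam→water at 100 °C releases m L_v = 0.00927·2260000 = 20950; condensed water 100 °C→T: 38.75(T − 100); water warms: 0.697·4180·(T − 8.96) = 2913.5(T − 8.96)
2952.2 T = 20950 + 3874.9 + 26105 = 50930
T ≈ 17.25 °C — below 100 °C, confirming all the steam condensed.

T_f ≈ 17.3 °C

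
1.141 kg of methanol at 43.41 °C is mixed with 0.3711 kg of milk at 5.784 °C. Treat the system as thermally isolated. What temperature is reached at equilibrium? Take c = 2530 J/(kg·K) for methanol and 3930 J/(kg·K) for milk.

Setting the total heat transfer to zero:
1.141×2530×(T − 43.41) + 0.3711×3930×(T − 5.784) = 0
4345.2 T = 133748
T ≈ 30.78 °C

T_f ≈ 30.8 °C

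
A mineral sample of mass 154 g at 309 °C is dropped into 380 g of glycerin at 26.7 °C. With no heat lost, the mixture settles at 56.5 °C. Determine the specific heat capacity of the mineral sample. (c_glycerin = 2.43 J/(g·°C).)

c ≈ 0.708 J/(g·°C)

Conservation of energy gives ΣQ = 0:
154×c×(56.5 − 309) + 380×2.43×(56.5 − 26.7) = 0
-38885 c = -27517
c = -27517/-38885 ≈ 0.7077 J/(g·°C)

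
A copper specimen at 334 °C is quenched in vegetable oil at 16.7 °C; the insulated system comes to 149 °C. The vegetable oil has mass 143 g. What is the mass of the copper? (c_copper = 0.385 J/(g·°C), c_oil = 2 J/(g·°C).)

m ≈ 531 g

Net heat exchanged in the isolated system is zero:
m×0.385×(149 − 334) + 143×2×(149 − 16.7) = 0
-71.23 m = -37838
m = -37838/-71.23 ≈ 531.2 g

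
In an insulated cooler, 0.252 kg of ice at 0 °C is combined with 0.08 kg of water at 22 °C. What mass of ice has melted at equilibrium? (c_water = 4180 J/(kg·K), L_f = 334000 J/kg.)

m_melted ≈ 0.022 kg

Water can give up m c ΔT = 0.08×4180×22 = 7356.8 J before reaching 0 °C.
To melt every bit of ice: 0.252×334000 = 84168 J.
7356.8 J < 84168 J, so only part of the ice melts and the system sits at 0 °C.
m_melt = 7356.8 / L_f = 0.02203 kg.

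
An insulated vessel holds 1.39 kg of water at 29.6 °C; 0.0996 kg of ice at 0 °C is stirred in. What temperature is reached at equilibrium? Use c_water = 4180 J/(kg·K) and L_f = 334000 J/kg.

T_f ≈ 22.3 °C

Heat gained plus heat lost sum to zero:
fusion: m_ice L_f = 0.0996·334000 = 33266; warm the meltwater: 416.33 T; water cools: 1.39·4180·(T − 29.6) = 5810.2(T − 29.6)
6226.5 T = 171982 − 33266 = 138716
T ≈ 22.28 °C — above 0 °C, consistent with complete melting.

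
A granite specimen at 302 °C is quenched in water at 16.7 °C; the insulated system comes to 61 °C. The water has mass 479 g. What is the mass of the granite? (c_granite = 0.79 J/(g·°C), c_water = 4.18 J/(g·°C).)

m ≈ 466 g

Heat lost by the granite = heat gained by the water:
m·0.79·(302 − 61) = 479·4.18·(61 − 16.7)
190.39 m = 88698  ⇒  m ≈ 465.9 g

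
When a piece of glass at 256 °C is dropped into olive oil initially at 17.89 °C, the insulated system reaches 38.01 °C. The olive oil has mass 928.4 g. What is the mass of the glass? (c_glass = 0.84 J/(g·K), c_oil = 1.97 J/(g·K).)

m ≈ 201 g

Heat gained plus heat lost sum to zero:
m×0.84×(38.01 − 256) + 928.4×1.97×(38.01 − 17.89) = 0
-183.11 m = -36798
m = -36798/-183.11 ≈ 201 g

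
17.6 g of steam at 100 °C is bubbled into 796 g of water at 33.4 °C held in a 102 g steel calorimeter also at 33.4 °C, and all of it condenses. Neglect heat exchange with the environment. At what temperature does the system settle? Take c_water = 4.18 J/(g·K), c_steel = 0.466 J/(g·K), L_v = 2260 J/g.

Sum of m c ΔT and latent-heat terms is zero:
latent heat released on condensation: 17.6×2260 = 39776
  condensate cools 100→T: 17.6×4.18×(T − 100) = 73.57(T − 100)
  water warms: 796×4.18×(T − 33.4) = 3327.3(T − 33.4)
  cup: 47.53(T − 33.4)
3448.4 T = 39776 + 7356.8 + 112719 = 159852
T ≈ 46.36 °C (< 100 °C, so full condensation is consistent).

T_f ≈ 46.4 °C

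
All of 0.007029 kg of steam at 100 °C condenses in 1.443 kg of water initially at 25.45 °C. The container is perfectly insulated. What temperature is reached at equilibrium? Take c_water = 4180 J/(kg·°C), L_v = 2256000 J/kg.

T_f ≈ 28.4 °C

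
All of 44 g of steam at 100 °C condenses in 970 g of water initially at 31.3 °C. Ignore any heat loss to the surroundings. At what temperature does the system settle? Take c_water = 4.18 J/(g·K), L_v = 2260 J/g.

Sum of m c ΔT and latent-heat terms is zero:
steam→water at 100 °C releases m L_v = 44×2260 = 99440; condensate cools 100→T: 44×4.18×(T − 100) = 183.92(T − 100); water warms: 970×4.18×(T − 31.3) = 4054.6(T − 31.3)
4238.5 T = 99440 + 18392 + 126909 = 244741
T ≈ 57.74 °C, under the boiling point, so the assumption holds.

T_f ≈ 57.7 °C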